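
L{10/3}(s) 10/(3*s)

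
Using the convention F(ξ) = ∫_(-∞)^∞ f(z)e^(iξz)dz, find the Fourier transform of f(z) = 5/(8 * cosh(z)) 5 * pi/(8 * cosh(pi * ξ/2))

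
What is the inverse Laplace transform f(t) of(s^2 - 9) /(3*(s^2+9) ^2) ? t*cos(3*t) /3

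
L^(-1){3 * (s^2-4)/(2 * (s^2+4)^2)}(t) 3 * t * cos(2 * t)/2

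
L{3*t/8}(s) 3/(8*s^2)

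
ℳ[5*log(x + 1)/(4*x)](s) -5*pi*csc(pi*s)/(4*s - 4)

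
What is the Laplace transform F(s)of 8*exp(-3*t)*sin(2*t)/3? 16/(3*((s+3)^2+4))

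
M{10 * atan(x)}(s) -5 * pi * sec(pi * s/2)/s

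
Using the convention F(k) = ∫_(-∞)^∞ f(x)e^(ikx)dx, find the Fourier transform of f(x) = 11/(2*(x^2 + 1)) 11*pi*exp(-Abs(k))/2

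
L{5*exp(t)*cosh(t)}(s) 5*(s - 1)/(s*(s - 2))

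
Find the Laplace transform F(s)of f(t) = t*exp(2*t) (s - 2)^(-2)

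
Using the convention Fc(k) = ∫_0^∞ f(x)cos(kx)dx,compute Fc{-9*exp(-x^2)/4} -9*sqrt(pi)*exp(-k^2/4)/8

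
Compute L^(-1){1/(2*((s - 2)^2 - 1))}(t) exp(2*t)*sinh(t)/2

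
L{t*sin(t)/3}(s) 2*s/(3*(s^2 + 1)^2)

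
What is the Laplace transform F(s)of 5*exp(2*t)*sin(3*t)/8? 15/(8*((s - 2)^2 + 9))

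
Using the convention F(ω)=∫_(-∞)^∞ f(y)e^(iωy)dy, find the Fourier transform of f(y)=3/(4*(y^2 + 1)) 3*pi*exp(-Abs(ω))/4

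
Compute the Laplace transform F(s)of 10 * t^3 60/s^4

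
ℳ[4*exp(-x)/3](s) 4*gamma(s)/3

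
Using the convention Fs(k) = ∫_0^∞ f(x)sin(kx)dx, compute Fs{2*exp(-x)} 2*k/(k^2 + 1)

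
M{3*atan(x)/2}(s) -3*pi*sec(pi*s/2)/(4*s)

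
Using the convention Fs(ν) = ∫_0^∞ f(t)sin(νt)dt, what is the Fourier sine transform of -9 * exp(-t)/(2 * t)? -9 * atan(ν)/2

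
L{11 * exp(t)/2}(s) 11/(2 * (s - 1))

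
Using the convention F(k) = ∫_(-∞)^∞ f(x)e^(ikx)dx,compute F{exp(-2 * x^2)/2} sqrt(2) * sqrt(pi) * exp(-k^2/8)/4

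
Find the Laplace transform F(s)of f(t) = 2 2/s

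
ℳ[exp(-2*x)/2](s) gamma(s)/(2*2^s)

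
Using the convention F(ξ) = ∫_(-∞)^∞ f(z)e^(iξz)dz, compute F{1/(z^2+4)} pi * exp(-2 * Abs(ξ))/2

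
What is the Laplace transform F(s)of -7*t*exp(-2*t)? -7/(s + 2)^2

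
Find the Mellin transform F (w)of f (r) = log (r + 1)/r -pi * csc (pi * w)/ (w - 1)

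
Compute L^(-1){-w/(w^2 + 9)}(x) -cos(3*x)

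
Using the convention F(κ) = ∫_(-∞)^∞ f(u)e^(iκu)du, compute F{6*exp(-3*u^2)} 2*sqrt(3)*sqrt(pi)*exp(-κ^2/12)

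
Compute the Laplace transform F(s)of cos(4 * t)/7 s/(7 * (s^2 + 16))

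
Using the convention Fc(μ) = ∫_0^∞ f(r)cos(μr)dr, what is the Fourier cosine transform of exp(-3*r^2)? sqrt(3)*sqrt(pi)*exp(-μ^2/12)/6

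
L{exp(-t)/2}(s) 1/(2*(s + 1))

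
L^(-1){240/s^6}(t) 2 * t^5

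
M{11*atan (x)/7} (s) -11*pi*sec (pi*s/2)/ (14*s)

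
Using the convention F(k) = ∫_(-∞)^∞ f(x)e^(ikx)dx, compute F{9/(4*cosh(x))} 9*pi/(4*cosh(pi*k/2))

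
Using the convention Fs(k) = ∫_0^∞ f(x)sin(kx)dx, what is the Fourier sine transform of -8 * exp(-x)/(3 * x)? -8 * atan(k)/3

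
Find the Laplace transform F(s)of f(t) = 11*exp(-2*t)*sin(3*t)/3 11/((s + 2)^2 + 9)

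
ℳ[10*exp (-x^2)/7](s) 5*gamma (s/2)/7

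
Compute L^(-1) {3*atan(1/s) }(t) 3*sin(t) /t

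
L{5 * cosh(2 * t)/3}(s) 5 * s/(3 * (s^2 - 4))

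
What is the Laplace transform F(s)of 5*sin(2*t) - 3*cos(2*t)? 10/(s^2 + 4) - 3*s/(s^2 + 4)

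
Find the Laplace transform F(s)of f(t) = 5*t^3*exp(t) 30/(s - 1)^4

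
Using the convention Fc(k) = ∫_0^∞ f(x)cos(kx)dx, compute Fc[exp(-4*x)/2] 2/(k^2 + 16)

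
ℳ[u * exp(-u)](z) gamma(z + 1)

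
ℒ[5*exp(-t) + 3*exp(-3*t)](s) 3/(s + 3) + 5/(s + 1)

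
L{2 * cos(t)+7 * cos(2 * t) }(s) 7 * s/(s^2+4)+2 * s/(s^2+1) 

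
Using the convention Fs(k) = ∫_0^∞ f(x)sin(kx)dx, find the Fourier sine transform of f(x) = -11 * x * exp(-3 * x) -66 * k/(k^2 + 9)^2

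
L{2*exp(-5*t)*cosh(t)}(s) 2*(s + 5)/((s + 5)^2 - 1)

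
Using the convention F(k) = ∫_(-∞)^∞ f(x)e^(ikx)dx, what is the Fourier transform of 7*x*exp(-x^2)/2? 7*I*sqrt(pi)*k*exp(-k^2/4)/4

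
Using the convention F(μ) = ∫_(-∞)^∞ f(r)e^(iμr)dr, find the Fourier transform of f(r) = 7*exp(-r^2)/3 7*sqrt(pi)*exp(-μ^2/4)/3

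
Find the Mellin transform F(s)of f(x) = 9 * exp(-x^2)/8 9 * gamma(s/2)/16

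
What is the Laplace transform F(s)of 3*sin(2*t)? 6/(s^2 + 4)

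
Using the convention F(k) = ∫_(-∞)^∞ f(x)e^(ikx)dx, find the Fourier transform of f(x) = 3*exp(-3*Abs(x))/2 9/(k^2 + 9)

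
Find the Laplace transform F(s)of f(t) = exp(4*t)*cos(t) (s - 4)/((s - 4)^2 + 1)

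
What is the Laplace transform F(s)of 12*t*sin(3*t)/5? 72*s/(5*(s^2+9)^2)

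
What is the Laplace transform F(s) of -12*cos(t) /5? -12*s/(5*s^2+5) 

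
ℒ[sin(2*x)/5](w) 2/(5*(w^2 + 4))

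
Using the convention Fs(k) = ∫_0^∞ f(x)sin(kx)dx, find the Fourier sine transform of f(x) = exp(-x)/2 k/(2*(k^2 + 1))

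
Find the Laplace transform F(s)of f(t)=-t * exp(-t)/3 -1/(3 * (s + 1)^2)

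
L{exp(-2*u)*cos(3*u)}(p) (p + 2)/((p + 2)^2 + 9)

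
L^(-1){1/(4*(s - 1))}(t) exp(t)/4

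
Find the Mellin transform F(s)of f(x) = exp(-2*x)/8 gamma(s)/(8*2^s)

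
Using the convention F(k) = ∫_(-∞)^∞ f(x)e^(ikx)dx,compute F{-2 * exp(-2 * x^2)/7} -sqrt(2) * sqrt(pi) * exp(-k^2/8)/7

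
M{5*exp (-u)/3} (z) 5*gamma (z)/3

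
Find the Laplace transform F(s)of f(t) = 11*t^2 22/s^3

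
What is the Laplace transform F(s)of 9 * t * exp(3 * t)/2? 9/(2 * (s - 3)^2)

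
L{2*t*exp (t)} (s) 2/ (s - 1)^2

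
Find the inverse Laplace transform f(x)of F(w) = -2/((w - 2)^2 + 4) -exp(2 * x) * sin(2 * x)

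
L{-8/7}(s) -8/(7*s)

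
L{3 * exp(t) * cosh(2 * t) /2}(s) 3 * (s - 1) /(2 * ((s - 1) ^2 - 4) ) 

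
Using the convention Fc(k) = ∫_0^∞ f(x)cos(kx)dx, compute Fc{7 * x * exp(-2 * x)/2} 7 * (4 - k^2)/(2 * (k^2 + 4)^2)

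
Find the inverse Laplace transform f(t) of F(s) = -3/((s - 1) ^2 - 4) -3*exp(t)*sinh(2*t) /2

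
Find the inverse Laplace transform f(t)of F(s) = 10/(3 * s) 10/3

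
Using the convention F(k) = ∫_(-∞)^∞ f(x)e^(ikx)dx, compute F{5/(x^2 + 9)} 5 * pi * exp(-3 * Abs(k))/3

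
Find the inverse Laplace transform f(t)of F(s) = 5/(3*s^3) 5*t^2/6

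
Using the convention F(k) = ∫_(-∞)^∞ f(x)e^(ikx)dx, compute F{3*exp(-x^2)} 3*sqrt(pi)*exp(-k^2/4)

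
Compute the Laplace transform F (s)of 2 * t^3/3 4/s^4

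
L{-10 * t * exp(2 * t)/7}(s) -10/(7 * (s - 2)^2)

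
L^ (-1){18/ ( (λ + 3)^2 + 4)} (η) 9 * exp (-3 * η) * sin (2 * η)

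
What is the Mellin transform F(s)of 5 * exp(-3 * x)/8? 5 * gamma(s)/(8 * 3^s)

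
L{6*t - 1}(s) 6/s^2 - 1/s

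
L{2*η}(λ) 2/λ^2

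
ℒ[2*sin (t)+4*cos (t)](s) 2/ (s^2+1)+4*s/ (s^2+1)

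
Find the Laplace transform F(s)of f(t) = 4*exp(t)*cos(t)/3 4*(s - 1)/(3*((s - 1)^2+1))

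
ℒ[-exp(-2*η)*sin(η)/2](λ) -1/(2*(λ + 2)^2 + 2)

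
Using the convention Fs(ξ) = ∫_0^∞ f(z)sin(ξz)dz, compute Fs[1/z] pi/2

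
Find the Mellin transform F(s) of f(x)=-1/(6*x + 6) -pi*csc(pi*s) /6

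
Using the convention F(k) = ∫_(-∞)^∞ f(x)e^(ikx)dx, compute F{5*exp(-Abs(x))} 10/(k^2+1)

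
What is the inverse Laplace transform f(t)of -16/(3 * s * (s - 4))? -8 * exp(2 * t) * sinh(2 * t)/3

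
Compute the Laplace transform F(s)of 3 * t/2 3/(2 * s^2)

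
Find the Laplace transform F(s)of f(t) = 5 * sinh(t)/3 5/(3 * (s^2 - 1))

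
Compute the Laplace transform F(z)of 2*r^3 12/z^4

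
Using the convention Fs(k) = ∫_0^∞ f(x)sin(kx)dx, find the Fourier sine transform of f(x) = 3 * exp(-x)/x 3 * atan(k)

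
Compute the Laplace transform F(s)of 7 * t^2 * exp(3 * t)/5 14/(5 * (s - 3)^3)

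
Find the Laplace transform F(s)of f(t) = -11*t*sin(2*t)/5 -44*s/(5*(s^2 + 4)^2)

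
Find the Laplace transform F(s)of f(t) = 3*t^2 6/s^3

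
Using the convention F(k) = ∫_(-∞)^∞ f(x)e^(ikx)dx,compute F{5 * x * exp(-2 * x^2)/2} 5 * sqrt(2) * I * sqrt(pi) * k * exp(-k^2/8)/16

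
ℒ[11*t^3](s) 66/s^4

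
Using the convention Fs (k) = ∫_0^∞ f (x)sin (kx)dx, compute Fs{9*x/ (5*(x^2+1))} 9*pi*exp (-k)/10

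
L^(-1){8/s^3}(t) 4*t^2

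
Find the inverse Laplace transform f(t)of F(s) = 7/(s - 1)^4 7*t^3*exp(t)/6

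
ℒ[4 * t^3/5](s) 24/(5 * s^4)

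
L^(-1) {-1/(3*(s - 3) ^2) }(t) -t*exp(3*t) /3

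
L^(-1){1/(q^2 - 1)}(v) sinh(v)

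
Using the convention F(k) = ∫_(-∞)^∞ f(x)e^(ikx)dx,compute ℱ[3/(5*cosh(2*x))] 3*pi/(10*cosh(pi*k/4))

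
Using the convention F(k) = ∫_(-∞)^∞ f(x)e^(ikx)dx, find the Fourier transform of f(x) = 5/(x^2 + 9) 5*pi*exp(-3*Abs(k))/3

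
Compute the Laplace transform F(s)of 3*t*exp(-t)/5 3/(5*(s + 1)^2)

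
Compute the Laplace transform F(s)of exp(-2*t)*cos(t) (s + 2)/((s + 2)^2 + 1)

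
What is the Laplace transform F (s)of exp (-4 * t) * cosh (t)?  (s + 4)/ ( (s + 4)^2-1)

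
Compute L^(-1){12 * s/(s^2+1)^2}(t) 6 * t * sin(t)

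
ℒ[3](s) 3/s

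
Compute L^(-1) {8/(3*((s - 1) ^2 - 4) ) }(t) 4*exp(t)*sinh(2*t) /3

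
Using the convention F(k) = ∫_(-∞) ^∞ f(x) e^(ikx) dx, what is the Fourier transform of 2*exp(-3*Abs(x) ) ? 12/(k^2 + 9) 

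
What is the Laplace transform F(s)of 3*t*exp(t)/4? 3/(4*(s - 1)^2)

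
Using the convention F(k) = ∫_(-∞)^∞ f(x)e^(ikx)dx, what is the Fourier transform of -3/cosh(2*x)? -3*pi/(2*cosh(pi*k/4))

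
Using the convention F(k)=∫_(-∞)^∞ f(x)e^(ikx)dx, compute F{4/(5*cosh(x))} 4*pi/(5*cosh(pi*k/2))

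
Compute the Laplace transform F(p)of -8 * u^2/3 -16/(3 * p^3)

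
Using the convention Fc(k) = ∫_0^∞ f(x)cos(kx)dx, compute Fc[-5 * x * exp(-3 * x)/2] 5 * (k^2 - 9)/(2 * (k^2 + 9)^2)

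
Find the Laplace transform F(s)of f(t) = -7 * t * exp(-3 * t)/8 -7/(8 * (s + 3)^2)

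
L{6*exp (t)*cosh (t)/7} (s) 6*(s - 1)/ (7*s*(s - 2))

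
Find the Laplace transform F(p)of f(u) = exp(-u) 1/(p + 1)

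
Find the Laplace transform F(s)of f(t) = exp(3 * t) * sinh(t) 1/((s - 3)^2 - 1)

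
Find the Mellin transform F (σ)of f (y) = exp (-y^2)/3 gamma (σ/2)/6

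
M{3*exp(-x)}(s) 3*gamma(s)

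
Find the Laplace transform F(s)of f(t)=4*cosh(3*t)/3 4*s/(3*(s^2 - 9))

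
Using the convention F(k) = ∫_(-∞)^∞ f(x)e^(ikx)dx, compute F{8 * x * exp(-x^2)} 4 * I * sqrt(pi) * k * exp(-k^2/4)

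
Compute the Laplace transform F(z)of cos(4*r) z/(z^2 + 16)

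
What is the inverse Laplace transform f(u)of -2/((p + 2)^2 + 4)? -exp(-2*u)*sin(2*u)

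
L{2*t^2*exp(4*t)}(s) 4/(s - 4)^3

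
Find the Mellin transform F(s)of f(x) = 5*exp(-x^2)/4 5*gamma(s/2)/8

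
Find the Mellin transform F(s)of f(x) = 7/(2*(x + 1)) 7*pi*csc(pi*s)/2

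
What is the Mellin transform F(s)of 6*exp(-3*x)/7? 6*gamma(s)/(7*3^s)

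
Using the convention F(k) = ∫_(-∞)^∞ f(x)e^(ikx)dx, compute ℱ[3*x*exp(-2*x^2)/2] 3*sqrt(2)*I*sqrt(pi)*k*exp(-k^2/8)/16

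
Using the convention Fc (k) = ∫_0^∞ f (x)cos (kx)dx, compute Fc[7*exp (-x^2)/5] 7*sqrt (pi)*exp (-k^2/4)/10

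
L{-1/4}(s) -1/(4*s)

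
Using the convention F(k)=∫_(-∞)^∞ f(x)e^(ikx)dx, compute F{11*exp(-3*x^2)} 11*sqrt(3)*sqrt(pi)*exp(-k^2/12)/3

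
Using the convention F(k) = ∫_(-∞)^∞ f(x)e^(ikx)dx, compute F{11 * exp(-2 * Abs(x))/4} 11/(k^2 + 4)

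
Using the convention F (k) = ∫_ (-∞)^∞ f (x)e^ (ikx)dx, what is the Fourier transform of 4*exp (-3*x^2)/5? 4*sqrt (3)*sqrt (pi)*exp (-k^2/12)/15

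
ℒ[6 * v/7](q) 6/(7 * q^2)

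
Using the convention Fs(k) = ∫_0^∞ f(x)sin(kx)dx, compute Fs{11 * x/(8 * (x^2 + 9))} 11 * pi * exp(-3 * k)/16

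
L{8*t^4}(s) 192/s^5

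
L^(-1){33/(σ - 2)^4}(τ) 11 * τ^3 * exp(2 * τ)/2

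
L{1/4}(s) 1/(4*s)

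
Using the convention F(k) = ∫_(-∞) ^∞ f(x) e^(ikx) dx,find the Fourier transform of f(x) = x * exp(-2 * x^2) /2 sqrt(2) * I * sqrt(pi) * k * exp(-k^2/8) /16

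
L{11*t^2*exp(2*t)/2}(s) 11/(s - 2)^3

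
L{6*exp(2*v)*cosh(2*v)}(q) 6*(q - 2)/(q*(q - 4))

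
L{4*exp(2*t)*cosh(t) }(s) 4*(s - 2) /((s - 2) ^2 - 1) 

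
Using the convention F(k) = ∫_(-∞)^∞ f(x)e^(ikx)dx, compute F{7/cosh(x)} 7 * pi/cosh(pi * k/2)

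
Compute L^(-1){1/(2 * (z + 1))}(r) exp(-r)/2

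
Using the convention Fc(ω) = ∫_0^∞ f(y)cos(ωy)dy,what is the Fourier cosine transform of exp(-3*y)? 3/(ω^2 + 9)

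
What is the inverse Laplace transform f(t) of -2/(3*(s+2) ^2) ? -2*t*exp(-2*t) /3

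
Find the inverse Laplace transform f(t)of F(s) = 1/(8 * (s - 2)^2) t * exp(2 * t)/8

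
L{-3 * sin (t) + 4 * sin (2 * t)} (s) 8/ (s^2 + 4) - 3/ (s^2 + 1)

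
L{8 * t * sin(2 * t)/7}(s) 32 * s/(7 * (s^2 + 4)^2)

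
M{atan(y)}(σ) -pi*sec(pi*σ/2)/(2*σ)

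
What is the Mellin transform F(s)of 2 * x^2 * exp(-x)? 2 * gamma(s + 2)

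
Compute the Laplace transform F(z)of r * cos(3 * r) (z^2 - 9)/(z^2+9)^2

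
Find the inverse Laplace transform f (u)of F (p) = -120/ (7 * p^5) -5 * u^4/7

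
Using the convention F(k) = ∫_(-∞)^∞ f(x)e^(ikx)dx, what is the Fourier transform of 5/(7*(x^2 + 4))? 5*pi*exp(-2*Abs(k))/14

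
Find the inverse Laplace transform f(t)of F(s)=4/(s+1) 4 * exp(-t)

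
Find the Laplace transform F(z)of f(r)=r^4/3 8/z^5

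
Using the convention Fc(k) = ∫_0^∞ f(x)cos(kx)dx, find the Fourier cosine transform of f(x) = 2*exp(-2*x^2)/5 sqrt(2)*sqrt(pi)*exp(-k^2/8)/10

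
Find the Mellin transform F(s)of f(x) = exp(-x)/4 gamma(s)/4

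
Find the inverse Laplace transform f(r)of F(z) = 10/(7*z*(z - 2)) 10*exp(r)*sinh(r)/7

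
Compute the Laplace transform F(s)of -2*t -2/s^2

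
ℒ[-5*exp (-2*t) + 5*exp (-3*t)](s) 5/ (s + 3) - 5/ (s + 2)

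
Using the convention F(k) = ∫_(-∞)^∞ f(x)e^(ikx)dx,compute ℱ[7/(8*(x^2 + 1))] 7*pi*exp(-Abs(k))/8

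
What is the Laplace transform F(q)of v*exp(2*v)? (q - 2)^(-2)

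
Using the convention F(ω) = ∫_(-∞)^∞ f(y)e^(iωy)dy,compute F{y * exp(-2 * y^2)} sqrt(2) * I * sqrt(pi) * ω * exp(-ω^2/8)/8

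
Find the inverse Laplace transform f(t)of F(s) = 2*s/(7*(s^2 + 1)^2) t*sin(t)/7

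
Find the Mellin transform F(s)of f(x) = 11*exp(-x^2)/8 11*gamma(s/2)/16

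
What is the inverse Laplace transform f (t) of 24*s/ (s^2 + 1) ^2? 12*t*sin (t) 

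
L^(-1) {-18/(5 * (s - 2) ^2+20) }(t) -9 * exp(2 * t) * sin(2 * t) /5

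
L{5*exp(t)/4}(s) 5/(4*(s - 1))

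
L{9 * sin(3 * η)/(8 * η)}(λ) 9 * atan(3/λ)/8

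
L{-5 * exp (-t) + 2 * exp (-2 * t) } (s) 2/ (s + 2) - 5/ (s + 1) 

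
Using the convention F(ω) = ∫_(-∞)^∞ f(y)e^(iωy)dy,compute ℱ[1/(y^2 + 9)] pi*exp(-3*Abs(ω))/3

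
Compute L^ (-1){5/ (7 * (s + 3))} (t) 5 * exp (-3 * t)/7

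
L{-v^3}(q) -6/q^4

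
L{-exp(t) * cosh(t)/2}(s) (1 - s)/(2 * s * (s - 2))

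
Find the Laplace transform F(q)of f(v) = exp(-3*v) 1/(q+3)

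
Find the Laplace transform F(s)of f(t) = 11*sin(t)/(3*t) 11*atan(1/s)/3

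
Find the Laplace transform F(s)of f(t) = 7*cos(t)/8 7*s/(8*(s^2 + 1))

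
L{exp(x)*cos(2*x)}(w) (w - 1)/((w - 1)^2 + 4)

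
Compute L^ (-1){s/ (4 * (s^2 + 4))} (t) cos (2 * t)/4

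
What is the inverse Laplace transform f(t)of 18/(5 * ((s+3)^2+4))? 9 * exp(-3 * t) * sin(2 * t)/5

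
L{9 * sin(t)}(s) 9/(s^2 + 1)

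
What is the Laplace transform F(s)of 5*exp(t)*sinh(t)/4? 5/(4*s*(s - 2))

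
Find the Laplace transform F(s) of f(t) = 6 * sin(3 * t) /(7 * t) 6 * atan(3/s) /7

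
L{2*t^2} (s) 4/s^3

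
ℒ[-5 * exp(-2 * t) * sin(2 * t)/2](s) -5/((s + 2)^2 + 4)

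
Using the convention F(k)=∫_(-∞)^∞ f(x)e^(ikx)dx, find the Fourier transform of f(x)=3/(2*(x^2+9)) pi*exp(-3*Abs(k))/2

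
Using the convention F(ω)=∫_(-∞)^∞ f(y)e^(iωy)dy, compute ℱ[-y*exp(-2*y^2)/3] -sqrt(2)*I*sqrt(pi)*ω*exp(-ω^2/8)/24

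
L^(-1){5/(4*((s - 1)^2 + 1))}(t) 5*exp(t)*sin(t)/4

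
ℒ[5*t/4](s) 5/(4*s^2)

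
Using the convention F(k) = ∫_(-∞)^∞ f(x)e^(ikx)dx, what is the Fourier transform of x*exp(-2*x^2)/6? sqrt(2)*I*sqrt(pi)*k*exp(-k^2/8)/48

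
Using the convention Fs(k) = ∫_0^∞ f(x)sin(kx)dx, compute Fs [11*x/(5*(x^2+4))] 11*pi*exp(-2*k)/10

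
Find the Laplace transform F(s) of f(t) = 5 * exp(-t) 5/(s + 1) 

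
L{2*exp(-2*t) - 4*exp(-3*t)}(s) 2/(s+2) - 4/(s+3)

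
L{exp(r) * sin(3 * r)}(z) 3/((z - 1)^2 + 9)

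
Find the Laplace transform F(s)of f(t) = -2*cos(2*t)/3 -2*s/(3*s^2+12)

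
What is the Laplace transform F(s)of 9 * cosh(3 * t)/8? 9 * s/(8 * (s^2 - 9))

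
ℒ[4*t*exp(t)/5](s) 4/(5*(s - 1)^2)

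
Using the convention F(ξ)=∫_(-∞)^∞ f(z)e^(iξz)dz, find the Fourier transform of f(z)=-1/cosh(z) -pi/cosh(pi*ξ/2)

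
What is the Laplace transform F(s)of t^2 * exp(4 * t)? 2/(s - 4)^3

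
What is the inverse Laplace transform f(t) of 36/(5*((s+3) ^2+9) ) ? 12*exp(-3*t)*sin(3*t) /5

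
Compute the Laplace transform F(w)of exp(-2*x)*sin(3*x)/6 1/(2*((w + 2)^2 + 9))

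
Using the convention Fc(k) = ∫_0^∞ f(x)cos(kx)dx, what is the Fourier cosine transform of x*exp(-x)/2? (1 - k^2)/(2*(k^2 + 1)^2)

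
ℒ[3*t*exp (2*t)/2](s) 3/ (2*(s - 2)^2)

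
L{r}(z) z^(-2)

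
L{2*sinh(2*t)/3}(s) 4/(3*(s^2 - 4))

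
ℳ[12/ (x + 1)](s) 12 * pi * csc (pi * s)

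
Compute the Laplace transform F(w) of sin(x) 1/(w^2 + 1) 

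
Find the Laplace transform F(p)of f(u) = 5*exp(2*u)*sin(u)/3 5/(3*((p - 2)^2+1))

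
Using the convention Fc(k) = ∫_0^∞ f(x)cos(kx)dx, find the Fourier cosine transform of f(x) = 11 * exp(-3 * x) 33/(k^2 + 9)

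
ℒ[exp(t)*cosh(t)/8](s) (s - 1)/(8*s*(s - 2))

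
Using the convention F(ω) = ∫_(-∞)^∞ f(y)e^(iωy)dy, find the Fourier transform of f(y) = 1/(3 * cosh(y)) pi/(3 * cosh(pi * ω/2))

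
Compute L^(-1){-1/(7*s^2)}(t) -t/7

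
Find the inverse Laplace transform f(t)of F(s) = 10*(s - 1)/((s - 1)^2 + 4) 10*exp(t)*cos(2*t)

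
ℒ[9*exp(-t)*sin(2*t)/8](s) 9/(4*((s + 1)^2 + 4))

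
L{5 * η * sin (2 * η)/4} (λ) 5 * λ/ (λ^2 + 4)^2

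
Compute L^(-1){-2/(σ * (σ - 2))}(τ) -2 * exp(τ) * sinh(τ)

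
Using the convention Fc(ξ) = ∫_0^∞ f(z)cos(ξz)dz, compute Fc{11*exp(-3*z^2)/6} 11*sqrt(3)*sqrt(pi)*exp(-ξ^2/12)/36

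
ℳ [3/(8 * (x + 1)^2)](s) -3 * pi * (s - 1)/(8 * sin(pi * s))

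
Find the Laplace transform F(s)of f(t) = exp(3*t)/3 1/(3*(s - 3))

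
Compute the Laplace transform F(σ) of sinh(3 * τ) 3/(σ^2 - 9) 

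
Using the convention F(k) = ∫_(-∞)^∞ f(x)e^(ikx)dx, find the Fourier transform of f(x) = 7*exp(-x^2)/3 7*sqrt(pi)*exp(-k^2/4)/3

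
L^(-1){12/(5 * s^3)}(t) 6 * t^2/5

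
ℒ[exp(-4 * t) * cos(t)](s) (s + 4)/((s + 4)^2 + 1)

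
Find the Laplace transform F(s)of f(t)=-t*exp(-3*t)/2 -1/(2*(s + 3)^2)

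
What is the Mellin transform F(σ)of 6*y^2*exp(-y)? 6*gamma(σ+2)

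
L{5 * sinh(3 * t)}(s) 15/(s^2 - 9)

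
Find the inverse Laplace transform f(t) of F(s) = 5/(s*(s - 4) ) 5*exp(2*t)*sinh(2*t) /2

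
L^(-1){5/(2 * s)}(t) 5/2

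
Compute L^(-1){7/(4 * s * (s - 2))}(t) 7 * exp(t) * sinh(t)/4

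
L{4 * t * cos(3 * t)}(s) 4 * (s^2 - 9)/(s^2 + 9)^2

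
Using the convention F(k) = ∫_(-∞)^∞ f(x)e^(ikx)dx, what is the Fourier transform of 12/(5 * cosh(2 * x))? 6 * pi/(5 * cosh(pi * k/4))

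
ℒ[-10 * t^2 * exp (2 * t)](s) -20/ (s - 2)^3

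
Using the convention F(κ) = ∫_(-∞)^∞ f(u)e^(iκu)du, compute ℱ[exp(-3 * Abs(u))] 6/(κ^2 + 9)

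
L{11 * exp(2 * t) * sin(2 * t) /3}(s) 22/(3 * ((s - 2) ^2 + 4) ) 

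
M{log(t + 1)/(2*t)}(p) -pi*csc(pi*p)/(2*p - 2)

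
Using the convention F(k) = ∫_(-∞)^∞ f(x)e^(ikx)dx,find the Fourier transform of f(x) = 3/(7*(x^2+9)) pi*exp(-3*Abs(k))/7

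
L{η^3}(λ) 6/λ^4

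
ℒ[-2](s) -2/s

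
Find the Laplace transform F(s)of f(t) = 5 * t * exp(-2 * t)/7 5/(7 * (s + 2)^2)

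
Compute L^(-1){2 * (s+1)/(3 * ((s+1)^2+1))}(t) 2 * exp(-t) * cos(t)/3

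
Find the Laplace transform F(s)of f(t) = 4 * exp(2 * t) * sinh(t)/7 4/(7 * ((s - 2)^2-1))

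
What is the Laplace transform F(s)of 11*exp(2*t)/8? 11/(8*(s - 2))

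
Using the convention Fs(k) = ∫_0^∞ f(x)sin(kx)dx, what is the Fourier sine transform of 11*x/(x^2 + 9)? 11*pi*exp(-3*k)/2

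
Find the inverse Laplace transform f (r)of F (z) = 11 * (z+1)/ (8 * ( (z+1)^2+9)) 11 * exp (-r) * cos (3 * r)/8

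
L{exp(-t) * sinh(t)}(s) 1/(s * (s+2))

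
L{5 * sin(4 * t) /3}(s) 20/(3 * (s^2 + 16) ) 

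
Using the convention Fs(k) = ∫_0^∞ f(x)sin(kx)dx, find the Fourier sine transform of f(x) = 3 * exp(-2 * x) 3 * k/(k^2+4)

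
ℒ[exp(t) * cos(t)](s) (s - 1)/((s - 1)^2 + 1)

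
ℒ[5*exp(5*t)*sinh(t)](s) 5/((s - 5)^2-1)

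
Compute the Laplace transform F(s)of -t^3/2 -3/s^4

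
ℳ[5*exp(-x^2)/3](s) 5*gamma(s/2)/6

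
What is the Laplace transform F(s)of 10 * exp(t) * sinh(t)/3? 10/(3 * s * (s - 2))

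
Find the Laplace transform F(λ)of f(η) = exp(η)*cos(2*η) (λ - 1)/((λ - 1)^2 + 4)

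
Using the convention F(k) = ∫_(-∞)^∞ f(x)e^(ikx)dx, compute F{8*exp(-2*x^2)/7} 4*sqrt(2)*sqrt(pi)*exp(-k^2/8)/7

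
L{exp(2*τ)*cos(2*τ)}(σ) (σ - 2)/((σ - 2)^2 + 4)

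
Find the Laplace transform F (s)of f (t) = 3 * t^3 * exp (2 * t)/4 9/ (2 * (s - 2)^4)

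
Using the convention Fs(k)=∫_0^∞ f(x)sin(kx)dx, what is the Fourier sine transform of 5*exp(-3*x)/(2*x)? 5*atan(k/3)/2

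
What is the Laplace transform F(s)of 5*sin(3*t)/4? 15/(4*(s^2 + 9))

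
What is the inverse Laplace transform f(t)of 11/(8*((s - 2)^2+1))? 11*exp(2*t)*sin(t)/8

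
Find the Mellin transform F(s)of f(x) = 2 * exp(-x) 2 * gamma(s)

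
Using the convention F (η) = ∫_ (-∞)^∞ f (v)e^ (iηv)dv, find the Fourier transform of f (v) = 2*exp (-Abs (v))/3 4/ (3*(η^2 + 1))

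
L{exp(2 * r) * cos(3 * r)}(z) (z - 2)/((z - 2)^2 + 9)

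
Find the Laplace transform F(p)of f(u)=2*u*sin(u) 4*p/(p^2+1)^2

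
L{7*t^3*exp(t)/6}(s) 7/(s - 1)^4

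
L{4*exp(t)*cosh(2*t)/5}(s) 4*(s - 1)/(5*((s - 1)^2 - 4))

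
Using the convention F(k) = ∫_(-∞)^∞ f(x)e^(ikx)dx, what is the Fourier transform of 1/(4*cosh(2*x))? pi/(8*cosh(pi*k/4))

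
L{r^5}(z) 120/z^6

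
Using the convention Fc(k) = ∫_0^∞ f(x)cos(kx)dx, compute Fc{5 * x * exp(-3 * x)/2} 5 * (9 - k^2)/(2 * (k^2 + 9)^2)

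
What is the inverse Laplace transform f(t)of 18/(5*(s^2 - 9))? 6*sinh(3*t)/5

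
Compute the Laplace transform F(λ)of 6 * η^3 36/λ^4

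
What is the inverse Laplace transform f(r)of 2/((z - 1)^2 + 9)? 2*exp(r)*sin(3*r)/3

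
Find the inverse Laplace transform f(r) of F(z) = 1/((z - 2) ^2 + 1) exp(2 * r) * sin(r) 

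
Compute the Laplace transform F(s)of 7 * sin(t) 7/(s^2 + 1)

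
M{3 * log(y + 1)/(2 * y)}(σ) -3 * pi * csc(pi * σ)/(2 * σ - 2)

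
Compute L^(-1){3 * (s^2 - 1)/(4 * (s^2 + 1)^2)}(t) 3 * t * cos(t)/4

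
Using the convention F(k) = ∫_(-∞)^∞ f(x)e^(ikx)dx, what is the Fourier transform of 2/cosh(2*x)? pi/cosh(pi*k/4)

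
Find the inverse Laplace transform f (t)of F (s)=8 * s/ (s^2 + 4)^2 2 * t * sin (2 * t)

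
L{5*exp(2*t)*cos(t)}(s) 5*(s - 2)/((s - 2)^2 + 1)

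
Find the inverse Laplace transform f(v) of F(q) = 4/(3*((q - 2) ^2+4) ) 2*exp(2*v)*sin(2*v) /3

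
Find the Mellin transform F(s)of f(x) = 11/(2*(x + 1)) 11*pi*csc(pi*s)/2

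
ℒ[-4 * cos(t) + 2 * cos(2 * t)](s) 2 * s/(s^2 + 4) - 4 * s/(s^2 + 1)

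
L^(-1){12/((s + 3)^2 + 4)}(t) 6*exp(-3*t)*sin(2*t)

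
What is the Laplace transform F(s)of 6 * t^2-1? 12/s^3-1/s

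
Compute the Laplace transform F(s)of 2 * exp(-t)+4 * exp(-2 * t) 4/(s+2)+2/(s+1)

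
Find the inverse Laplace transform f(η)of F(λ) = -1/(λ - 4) -exp(4 * η)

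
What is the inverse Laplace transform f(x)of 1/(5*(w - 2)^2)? x*exp(2*x)/5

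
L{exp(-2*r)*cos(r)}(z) (z + 2)/((z + 2)^2 + 1)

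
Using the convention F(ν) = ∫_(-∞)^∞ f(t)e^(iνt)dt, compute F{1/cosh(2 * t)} pi/(2 * cosh(pi * ν/4))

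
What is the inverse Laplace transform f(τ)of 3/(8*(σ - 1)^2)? 3*τ*exp(τ)/8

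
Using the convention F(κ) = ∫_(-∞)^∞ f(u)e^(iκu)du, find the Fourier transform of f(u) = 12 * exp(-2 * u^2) 6 * sqrt(2) * sqrt(pi) * exp(-κ^2/8)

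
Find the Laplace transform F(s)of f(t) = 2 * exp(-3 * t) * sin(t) 2/((s+3)^2+1)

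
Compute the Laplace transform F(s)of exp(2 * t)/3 1/(3 * (s - 2))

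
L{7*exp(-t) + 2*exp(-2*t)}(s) 7/(s + 1) + 2/(s + 2)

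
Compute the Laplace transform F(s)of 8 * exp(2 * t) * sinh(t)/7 8/(7 * ((s - 2)^2-1))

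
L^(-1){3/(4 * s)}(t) 3/4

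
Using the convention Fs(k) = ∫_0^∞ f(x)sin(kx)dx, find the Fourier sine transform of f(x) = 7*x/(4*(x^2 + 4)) 7*pi*exp(-2*k)/8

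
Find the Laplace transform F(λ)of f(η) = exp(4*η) 1/(λ - 4)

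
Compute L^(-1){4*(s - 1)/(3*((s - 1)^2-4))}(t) 4*exp(t)*cosh(2*t)/3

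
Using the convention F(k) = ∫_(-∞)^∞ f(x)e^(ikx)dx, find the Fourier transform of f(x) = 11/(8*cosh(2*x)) 11*pi/(16*cosh(pi*k/4))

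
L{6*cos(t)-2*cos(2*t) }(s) 6*s/(s^2 + 1)-2*s/(s^2 + 4) 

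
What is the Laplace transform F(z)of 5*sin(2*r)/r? 5*atan(2/z)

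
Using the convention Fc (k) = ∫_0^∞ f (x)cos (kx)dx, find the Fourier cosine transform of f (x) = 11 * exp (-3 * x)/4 33/ (4 * (k^2 + 9))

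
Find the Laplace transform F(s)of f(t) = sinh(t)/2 1/(2 * (s^2 - 1))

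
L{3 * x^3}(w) 18/w^4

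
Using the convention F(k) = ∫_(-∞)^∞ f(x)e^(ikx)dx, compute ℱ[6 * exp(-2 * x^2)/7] 3 * sqrt(2) * sqrt(pi) * exp(-k^2/8)/7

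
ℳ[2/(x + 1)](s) 2*pi*csc(pi*s)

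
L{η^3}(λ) 6/λ^4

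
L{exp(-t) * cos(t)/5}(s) (s + 1)/(5 * ((s + 1)^2 + 1))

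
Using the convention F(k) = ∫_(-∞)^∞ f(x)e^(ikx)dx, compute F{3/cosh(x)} 3 * pi/cosh(pi * k/2)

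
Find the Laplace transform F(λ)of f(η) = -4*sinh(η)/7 -4/(7*λ^2 - 7)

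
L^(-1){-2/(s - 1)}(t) -2*exp(t)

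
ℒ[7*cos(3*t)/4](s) 7*s/(4*(s^2+9))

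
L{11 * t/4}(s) 11/(4 * s^2)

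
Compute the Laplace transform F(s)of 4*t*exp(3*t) 4/(s - 3)^2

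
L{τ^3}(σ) 6/σ^4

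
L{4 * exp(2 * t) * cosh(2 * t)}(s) 4 * (s - 2)/(s * (s - 4))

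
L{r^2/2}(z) z^(-3)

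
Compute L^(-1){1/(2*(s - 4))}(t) exp(4*t)/2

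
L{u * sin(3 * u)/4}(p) 3 * p/(2 * (p^2 + 9)^2)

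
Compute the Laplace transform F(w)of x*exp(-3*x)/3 1/(3*(w + 3)^2)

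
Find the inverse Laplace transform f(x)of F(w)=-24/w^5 -x^4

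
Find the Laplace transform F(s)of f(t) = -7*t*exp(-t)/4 -7/(4*(s + 1)^2)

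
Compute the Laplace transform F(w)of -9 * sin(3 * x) -27/(w^2 + 9)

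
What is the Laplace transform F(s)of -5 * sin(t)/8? -5/(8 * s^2+8)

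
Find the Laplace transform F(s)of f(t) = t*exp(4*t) (s - 4)^(-2)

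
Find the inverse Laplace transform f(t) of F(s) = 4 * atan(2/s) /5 4 * sin(2 * t) /(5 * t) 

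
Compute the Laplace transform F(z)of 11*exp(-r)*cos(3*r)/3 11*(z + 1)/(3*((z + 1)^2 + 9))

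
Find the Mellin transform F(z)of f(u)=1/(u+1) pi*csc(pi*z)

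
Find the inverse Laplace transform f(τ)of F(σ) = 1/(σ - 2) exp(2*τ)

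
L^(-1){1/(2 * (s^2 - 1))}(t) sinh(t)/2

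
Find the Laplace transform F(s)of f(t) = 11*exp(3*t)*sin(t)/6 11/(6*((s - 3)^2 + 1))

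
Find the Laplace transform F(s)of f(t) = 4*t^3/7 24/(7*s^4)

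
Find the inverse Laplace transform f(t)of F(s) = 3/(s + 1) 3 * exp(-t)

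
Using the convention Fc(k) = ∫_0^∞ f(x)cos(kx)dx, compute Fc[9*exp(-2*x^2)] 9*sqrt(2)*sqrt(pi)*exp(-k^2/8)/4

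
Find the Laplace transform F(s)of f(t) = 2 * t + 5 5/s + 2/s^2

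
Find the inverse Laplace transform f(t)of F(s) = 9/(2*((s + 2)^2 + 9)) 3*exp(-2*t)*sin(3*t)/2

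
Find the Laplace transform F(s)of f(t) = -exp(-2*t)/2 -1/(2*s+4)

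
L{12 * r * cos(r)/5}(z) 12 * (z^2 - 1)/(5 * (z^2 + 1)^2)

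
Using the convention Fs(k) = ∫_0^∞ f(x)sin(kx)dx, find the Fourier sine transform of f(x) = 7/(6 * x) 7 * pi/12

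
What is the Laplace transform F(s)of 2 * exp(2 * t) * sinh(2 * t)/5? 4/(5 * s * (s - 4))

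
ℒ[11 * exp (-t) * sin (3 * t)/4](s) 33/ (4 * ( (s + 1)^2 + 9))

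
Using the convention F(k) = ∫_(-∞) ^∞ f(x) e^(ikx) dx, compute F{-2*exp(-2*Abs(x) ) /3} -8/(3*k^2 + 12) 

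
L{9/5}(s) 9/(5 * s)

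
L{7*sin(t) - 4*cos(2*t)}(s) 7/(s^2 + 1) - 4*s/(s^2 + 4)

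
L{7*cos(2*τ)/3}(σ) 7*σ/(3*(σ^2 + 4))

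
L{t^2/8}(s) 1/(4 * s^3)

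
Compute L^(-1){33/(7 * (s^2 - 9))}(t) 11 * sinh(3 * t)/7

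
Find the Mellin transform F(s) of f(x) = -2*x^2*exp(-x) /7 -2*gamma(s + 2) /7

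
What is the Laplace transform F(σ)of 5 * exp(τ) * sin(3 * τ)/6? 5/(2 * ((σ - 1)^2 + 9))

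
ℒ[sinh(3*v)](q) 3/(q^2 - 9)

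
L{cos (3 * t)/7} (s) s/ (7 * (s^2 + 9))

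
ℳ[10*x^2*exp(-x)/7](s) 10*gamma(s + 2)/7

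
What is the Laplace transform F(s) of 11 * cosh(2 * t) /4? 11 * s/(4 * (s^2 - 4) ) 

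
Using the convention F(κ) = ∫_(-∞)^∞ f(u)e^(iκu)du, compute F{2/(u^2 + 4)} pi * exp(-2 * Abs(κ))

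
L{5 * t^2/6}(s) 5/(3 * s^3)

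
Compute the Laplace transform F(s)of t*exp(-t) (s + 1)^(-2)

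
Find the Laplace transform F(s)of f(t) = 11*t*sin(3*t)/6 11*s/(s^2 + 9)^2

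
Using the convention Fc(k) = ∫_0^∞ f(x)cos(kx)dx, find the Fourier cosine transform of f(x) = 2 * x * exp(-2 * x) 2 * (4 - k^2)/(k^2 + 4)^2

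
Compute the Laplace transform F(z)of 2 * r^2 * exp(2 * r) 4/(z - 2)^3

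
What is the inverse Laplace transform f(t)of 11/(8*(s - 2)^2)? 11*t*exp(2*t)/8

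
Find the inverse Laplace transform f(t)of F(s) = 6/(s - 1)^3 3 * t^2 * exp(t)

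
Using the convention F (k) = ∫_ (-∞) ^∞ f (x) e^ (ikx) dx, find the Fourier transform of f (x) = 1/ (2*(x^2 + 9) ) pi*exp (-3*Abs (k) ) /6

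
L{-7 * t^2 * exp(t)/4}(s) -7/(2 * (s - 1)^3)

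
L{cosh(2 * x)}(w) w/(w^2-4)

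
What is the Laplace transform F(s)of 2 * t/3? 2/(3 * s^2)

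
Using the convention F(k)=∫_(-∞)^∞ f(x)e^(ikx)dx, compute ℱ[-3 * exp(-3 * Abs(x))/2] -9/(k^2+9)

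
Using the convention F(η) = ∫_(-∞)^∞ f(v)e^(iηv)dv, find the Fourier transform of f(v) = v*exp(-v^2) I*sqrt(pi)*η*exp(-η^2/4)/2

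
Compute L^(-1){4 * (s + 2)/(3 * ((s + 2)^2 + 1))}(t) 4 * exp(-2 * t) * cos(t)/3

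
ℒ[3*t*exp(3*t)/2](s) 3/(2*(s - 3)^2)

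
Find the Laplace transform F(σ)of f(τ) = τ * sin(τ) 2 * σ/(σ^2+1)^2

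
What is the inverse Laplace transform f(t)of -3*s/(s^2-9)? -3*cosh(3*t)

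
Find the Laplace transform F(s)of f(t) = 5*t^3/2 15/s^4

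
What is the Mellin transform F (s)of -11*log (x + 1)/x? 11*pi*csc (pi*s)/ (s - 1)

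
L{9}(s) 9/s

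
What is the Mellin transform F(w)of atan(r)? -pi * sec(pi * w/2)/(2 * w)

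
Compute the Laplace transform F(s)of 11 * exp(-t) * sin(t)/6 11/(6 * ((s+1)^2+1))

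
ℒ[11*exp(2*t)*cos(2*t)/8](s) 11*(s - 2)/(8*((s - 2)^2 + 4))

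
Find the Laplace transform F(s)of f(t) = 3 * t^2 6/s^3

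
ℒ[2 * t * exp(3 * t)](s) 2/(s - 3)^2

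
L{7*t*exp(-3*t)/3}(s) 7/(3*(s + 3)^2)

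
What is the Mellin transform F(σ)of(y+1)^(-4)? gamma(σ) * gamma(4 - σ)/6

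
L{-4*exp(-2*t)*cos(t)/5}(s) 4*(-s - 2)/(5*((s + 2)^2 + 1))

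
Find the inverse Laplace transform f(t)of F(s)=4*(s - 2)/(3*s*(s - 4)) 4*exp(2*t)*cosh(2*t)/3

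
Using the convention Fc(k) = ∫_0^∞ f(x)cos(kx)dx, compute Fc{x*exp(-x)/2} (1 - k^2)/(2*(k^2+1)^2)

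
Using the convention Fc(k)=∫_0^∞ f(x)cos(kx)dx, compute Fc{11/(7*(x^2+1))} 11*pi*exp(-k)/14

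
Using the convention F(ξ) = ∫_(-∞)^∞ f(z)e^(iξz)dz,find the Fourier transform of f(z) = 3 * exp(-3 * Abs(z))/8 9/(4 * (ξ^2+9))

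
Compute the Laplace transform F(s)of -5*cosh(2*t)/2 -5*s/(2*s^2 - 8)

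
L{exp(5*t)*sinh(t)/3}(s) 1/(3*((s - 5)^2 - 1))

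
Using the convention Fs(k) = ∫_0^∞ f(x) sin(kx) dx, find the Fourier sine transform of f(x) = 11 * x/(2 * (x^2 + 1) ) 11 * pi * exp(-k) /4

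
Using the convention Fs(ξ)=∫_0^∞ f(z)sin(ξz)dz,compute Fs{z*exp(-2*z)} 4*ξ/(ξ^2 + 4)^2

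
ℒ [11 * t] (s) 11/s^2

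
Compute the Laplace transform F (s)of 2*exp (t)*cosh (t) 2*(s - 1)/ (s*(s - 2))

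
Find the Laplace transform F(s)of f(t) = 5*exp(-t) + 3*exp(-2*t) 5/(s + 1) + 3/(s + 2)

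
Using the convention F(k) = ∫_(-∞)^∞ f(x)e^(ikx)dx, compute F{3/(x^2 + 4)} 3*pi*exp(-2*Abs(k))/2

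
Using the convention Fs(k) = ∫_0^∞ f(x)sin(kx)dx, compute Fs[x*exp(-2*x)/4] k/(k^2 + 4)^2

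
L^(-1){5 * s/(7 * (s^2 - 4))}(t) 5 * cosh(2 * t)/7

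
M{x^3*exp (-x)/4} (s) gamma (s + 3)/4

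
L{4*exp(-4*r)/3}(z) 4/(3*(z + 4))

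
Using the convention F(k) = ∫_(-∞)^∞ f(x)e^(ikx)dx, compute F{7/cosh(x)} 7*pi/cosh(pi*k/2)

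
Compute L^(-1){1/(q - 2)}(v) exp(2*v)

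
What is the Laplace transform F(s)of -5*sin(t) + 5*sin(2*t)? 10/(s^2 + 4)-5/(s^2 + 1)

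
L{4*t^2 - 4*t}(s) 8/s^3 - 4/s^2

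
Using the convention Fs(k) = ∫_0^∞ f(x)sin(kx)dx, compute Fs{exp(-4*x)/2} k/(2*(k^2+16))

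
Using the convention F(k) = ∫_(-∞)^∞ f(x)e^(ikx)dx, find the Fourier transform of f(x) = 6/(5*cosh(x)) 6*pi/(5*cosh(pi*k/2))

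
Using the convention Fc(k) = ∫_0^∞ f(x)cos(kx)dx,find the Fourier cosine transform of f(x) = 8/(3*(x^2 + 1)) 4*pi*exp(-k)/3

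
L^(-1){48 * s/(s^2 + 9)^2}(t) 8 * t * sin(3 * t)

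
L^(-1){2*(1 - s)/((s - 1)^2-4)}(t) -2*exp(t)*cosh(2*t)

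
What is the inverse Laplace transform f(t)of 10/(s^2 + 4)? 5 * sin(2 * t)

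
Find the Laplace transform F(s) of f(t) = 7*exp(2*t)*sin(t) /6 7/(6*((s - 2) ^2 + 1) ) 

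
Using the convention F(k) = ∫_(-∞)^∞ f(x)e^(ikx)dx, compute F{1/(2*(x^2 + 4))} pi*exp(-2*Abs(k))/4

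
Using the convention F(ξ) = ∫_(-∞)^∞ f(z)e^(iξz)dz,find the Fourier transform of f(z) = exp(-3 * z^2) sqrt(3) * sqrt(pi) * exp(-ξ^2/12)/3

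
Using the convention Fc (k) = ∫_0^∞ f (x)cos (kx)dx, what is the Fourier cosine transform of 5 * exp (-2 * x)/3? 10/ (3 * (k^2 + 4))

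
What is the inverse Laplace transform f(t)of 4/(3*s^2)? 4*t/3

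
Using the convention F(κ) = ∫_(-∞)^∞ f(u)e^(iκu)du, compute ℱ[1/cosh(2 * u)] pi/(2 * cosh(pi * κ/4))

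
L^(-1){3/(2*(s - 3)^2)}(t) 3*t*exp(3*t)/2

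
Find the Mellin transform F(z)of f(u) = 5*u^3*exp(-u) 5*gamma(z + 3)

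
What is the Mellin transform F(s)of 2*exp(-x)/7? 2*gamma(s)/7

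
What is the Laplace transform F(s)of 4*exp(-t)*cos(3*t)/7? 4*(s + 1)/(7*((s + 1)^2 + 9))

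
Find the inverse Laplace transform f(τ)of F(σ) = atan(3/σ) sin(3 * τ)/τ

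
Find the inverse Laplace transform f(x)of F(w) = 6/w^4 x^3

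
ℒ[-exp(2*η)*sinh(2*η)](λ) -2/(λ*(λ - 4))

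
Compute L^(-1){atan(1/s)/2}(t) sin(t)/(2*t)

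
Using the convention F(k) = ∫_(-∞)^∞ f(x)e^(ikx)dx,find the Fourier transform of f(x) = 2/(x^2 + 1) 2*pi*exp(-Abs(k))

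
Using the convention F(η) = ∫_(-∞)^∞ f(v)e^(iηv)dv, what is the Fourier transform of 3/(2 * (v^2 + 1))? 3 * pi * exp(-Abs(η))/2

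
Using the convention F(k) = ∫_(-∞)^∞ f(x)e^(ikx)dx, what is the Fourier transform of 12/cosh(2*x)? 6*pi/cosh(pi*k/4)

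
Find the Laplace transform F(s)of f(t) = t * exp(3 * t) (s - 3)^(-2)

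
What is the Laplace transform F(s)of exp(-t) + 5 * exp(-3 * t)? 5/(s + 3) + 1/(s + 1)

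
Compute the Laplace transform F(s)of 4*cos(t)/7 4*s/(7*(s^2+1))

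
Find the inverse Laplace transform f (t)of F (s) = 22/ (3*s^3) 11*t^2/3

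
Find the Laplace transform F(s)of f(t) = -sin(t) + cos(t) s/(s^2 + 1) - 1/(s^2 + 1)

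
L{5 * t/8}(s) 5/(8 * s^2)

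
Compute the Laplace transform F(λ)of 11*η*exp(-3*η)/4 11/(4*(λ + 3)^2)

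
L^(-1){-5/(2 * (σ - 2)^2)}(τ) -5 * τ * exp(2 * τ)/2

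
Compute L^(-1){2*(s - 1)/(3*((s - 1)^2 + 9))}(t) 2*exp(t)*cos(3*t)/3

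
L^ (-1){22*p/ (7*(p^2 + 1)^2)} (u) 11*u*sin (u)/7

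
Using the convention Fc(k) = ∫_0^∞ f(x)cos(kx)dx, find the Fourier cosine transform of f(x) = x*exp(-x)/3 (1 - k^2)/(3*(k^2 + 1)^2)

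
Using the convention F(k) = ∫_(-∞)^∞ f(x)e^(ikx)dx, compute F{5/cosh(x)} 5*pi/cosh(pi*k/2)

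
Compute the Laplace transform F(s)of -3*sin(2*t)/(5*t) -3*atan(2/s)/5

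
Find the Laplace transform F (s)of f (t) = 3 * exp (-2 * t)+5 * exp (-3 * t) 5/ (s+3)+3/ (s+2)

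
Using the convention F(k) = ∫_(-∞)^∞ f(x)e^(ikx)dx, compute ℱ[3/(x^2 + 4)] 3*pi*exp(-2*Abs(k))/2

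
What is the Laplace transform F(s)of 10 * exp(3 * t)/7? 10/(7 * (s - 3))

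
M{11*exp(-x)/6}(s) 11*gamma(s)/6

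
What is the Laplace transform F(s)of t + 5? s^(-2) + 5/s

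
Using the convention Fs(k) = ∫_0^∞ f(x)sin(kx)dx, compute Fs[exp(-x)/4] k/(4*(k^2+1))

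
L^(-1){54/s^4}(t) 9*t^3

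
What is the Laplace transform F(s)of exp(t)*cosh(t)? (s - 1)/(s*(s - 2))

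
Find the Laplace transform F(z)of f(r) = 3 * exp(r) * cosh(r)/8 3 * (z - 1)/(8 * z * (z - 2))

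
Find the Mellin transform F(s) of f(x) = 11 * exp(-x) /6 11 * gamma(s) /6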